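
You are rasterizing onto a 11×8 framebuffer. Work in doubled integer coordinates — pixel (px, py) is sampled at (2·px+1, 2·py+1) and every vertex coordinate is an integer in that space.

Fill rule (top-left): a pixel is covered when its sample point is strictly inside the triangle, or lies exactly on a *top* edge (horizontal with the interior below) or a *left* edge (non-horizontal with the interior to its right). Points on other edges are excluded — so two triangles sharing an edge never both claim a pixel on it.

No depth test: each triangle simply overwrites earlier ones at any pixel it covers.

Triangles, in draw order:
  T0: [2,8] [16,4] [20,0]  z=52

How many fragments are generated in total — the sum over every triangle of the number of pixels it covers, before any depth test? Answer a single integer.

T0:
  2·area = 40  (B↔C swapped to make it positive)
  edge (2, 8)→(20, 0): d=(18,-8) top-left  bias=+0
  edge (20, 0)→(16, 4): d=(-4,4) right/bottom  bias=-1
  edge (16, 4)→(2, 8): d=(-14,4) right/bottom  bias=-1
    (9,0)@(19, 1): e=[10,0,30] → ·  [on edge]
    (7,1)@(15, 3): e=[14,8,18] → #
    (8,1)@(17, 3): e=[30,0,10] → ·  [on edge]
    (4,2)@(9, 5): e=[2,24,14] → #
    (5,2)@(11, 5): e=[18,16,6] → #
    (6,2)@(13, 5): e=[34,8,-2] → ·
    (7,2)@(15, 5): e=[50,0,-10] → ·  [on edge]
    (2,3)@(5, 7): e=[6,32,2] → #
    (3,3)@(7, 7): e=[22,24,-6] → ·
    (4,3)@(9, 7): e=[38,16,-14] → ·
    (5,3)@(11, 7): e=[54,8,-22] → ·
    (6,3)@(13, 7): e=[70,0,-30] → ·  [on edge]
    (5,4)@(11, 9): e=[90,0,-50] → ·  [on edge]
    (4,5)@(9, 11): e=[110,0,-70] → ·  [on edge]
    (3,6)@(7, 13): e=[130,0,-90] → ·  [on edge]
    (2,7)@(5, 15): e=[150,0,-110] → ·  [on edge]
  covered (4 px):
    · · · · · · · · · · ·
    · · · · · · · # · · ·
    · · · · # # · · · · ·
    · · # · · · · · · · ·
    · · · · · · · · · · ·
    · · · · · · · · · · ·
    · · · · · · · · · · ·
    · · · · · · · · · · ·

Final: 4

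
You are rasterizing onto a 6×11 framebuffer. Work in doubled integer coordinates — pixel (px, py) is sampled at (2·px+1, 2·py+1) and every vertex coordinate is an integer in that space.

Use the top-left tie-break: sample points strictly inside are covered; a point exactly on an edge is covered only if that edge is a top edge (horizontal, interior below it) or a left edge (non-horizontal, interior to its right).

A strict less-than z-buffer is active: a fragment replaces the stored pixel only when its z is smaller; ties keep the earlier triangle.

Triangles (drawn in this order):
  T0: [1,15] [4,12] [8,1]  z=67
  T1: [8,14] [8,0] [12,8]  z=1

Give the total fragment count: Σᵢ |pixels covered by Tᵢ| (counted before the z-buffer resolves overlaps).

T0:
  2·area = 21  (B↔C swapped to make it positive)
  edge (1, 15)→(8, 1): d=(7,-14) top-left  bias=+0
  edge (8, 1)→(4, 12): d=(-4,11) right/bottom  bias=-1
  edge (4, 12)→(1, 15): d=(-3,3) right/bottom  bias=-1
    (3,1)@(7, 3): e=[0,3,18] → X  [on edge]
    (4,1)@(9, 3): e=[28,-19,12] → .
    (3,2)@(7, 5): e=[14,-5,12] → .
    (5,2)@(11, 5): e=[70,-49,0] → .  [on edge]
    (2,3)@(5, 7): e=[0,9,12] → X  [on edge]
    (3,3)@(7, 7): e=[28,-13,6] → .
    (4,3)@(9, 7): e=[56,-35,0] → .  [on edge]
    (2,4)@(5, 9): e=[14,1,6] → X
    (3,4)@(7, 9): e=[42,-21,0] → .  [on edge]
    (1,5)@(3, 11): e=[0,15,6] → X  [on edge]
    (2,5)@(5, 11): e=[28,-7,0] → .  [on edge]
    (1,6)@(3, 13): e=[14,7,0] → .  [on edge]
    (0,7)@(1, 15): e=[0,21,0] → .  [on edge]
  covered (4 px):
    . . . . . .
    . . . X . .
    . . . . . .
    . . X . . .
    . . X . . .
    . X . . . .
    . . . . . .
    . . . . . .
    . . . . . .
    . . . . . .
    . . . . . .
T1:
  2·area = 56
  edge (8, 14)→(8, 0): d=(0,-14) top-left  bias=+0
  edge (8, 0)→(12, 8): d=(4,8) right/bottom  bias=-1
  edge (12, 8)→(8, 14): d=(-4,6) right/bottom  bias=-1
    (4,1)@(9, 3): e=[14,4,38] → X
    (5,1)@(11, 3): e=[42,-12,26] → .
    (4,2)@(9, 5): e=[14,12,30] → X
    (5,2)@(11, 5): e=[42,-4,18] → .
    (4,3)@(9, 7): e=[14,20,22] → X
    (5,3)@(11, 7): e=[42,4,10] → X
    (4,4)@(9, 9): e=[14,28,14] → X
    (4,5)@(9, 11): e=[14,36,6] → X
    (5,5)@(11, 11): e=[42,20,-6] → .
    (4,6)@(9, 13): e=[14,44,-2] → .
  covered (7 px):
    . . . . . .
    . . . . X .
    . . . . X .
    . . . . X X
    . . . . X X
    . . . . X .
    . . . . . .
    . . . . . .
    . . . . . .
    . . . . . .
    . . . . . .

Final: 11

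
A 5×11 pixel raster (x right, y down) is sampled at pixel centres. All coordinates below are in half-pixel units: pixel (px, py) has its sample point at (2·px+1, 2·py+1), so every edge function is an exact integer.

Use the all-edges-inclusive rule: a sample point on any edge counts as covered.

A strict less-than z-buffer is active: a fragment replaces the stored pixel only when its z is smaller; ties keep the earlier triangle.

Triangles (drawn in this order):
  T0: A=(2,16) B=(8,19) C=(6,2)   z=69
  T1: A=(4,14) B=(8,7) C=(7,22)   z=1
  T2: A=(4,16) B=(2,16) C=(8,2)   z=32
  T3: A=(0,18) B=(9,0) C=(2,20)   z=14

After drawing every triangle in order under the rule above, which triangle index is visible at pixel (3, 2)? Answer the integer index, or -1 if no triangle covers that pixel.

T0:
  2·area = 96  (B↔C swapped to make it positive)
  edge (2, 16)→(6, 2): d=(4,-14) inclusive
  edge (6, 2)→(8, 19): d=(2,17) inclusive
  edge (8, 19)→(2, 16): d=(-6,-3) inclusive
    (2,3)@(5, 7): e=[6,27,63] → X
    (3,3)@(7, 7): e=[34,-7,69] → .
    (2,4)@(5, 9): e=[14,31,51] → X
    (3,4)@(7, 9): e=[42,-3,57] → .
    (2,5)@(5, 11): e=[22,35,39] → X
    (3,5)@(7, 11): e=[50,1,45] → X
    (4,5)@(9, 11): e=[78,-33,51] → .
    (1,6)@(3, 13): e=[2,73,21] → X
    (4,6)@(9, 13): e=[86,-29,39] → .
    (1,7)@(3, 15): e=[10,77,9] → X
    (4,7)@(9, 15): e=[94,-25,27] → .
    (1,8)@(3, 17): e=[18,81,-3] → .
  covered (12 px):
    . . . . .
    . . . . .
    . . . . .
    . . X . .
    . . X . .
    . . X X .
    . X X X .
    . X X X .
    . . X X .
    . . . . .
    . . . . .
T1:
  2·area = 53
  edge (4, 14)→(8, 7): d=(4,-7) inclusive
  edge (8, 7)→(7, 22): d=(-1,15) inclusive
  edge (7, 22)→(4, 14): d=(-3,-8) inclusive
    (3,4)@(7, 9): e=[1,13,39] → X
    (4,4)@(9, 9): e=[15,-17,55] → .
    (3,5)@(7, 11): e=[9,11,33] → X
    (4,5)@(9, 11): e=[23,-19,49] → .
    (2,6)@(5, 13): e=[3,39,11] → X
    (4,6)@(9, 13): e=[31,-21,43] → .
    (2,7)@(5, 15): e=[11,37,5] → X
    (4,7)@(9, 15): e=[39,-23,37] → .
    (2,8)@(5, 17): e=[19,35,-1] → .
    (3,8)@(7, 17): e=[33,5,15] → X
    (4,8)@(9, 17): e=[47,-25,31] → .
    (3,9)@(7, 19): e=[41,3,9] → X
  covered (9 px):
    . . . . .
    . . . . .
    . . . . .
    . . . . .
    . . . X .
    . . . X .
    . . X X .
    . . X X .
    . . . X .
    . . . X .
    . . . X .
T2:
  2·area = 28
  edge (4, 16)→(2, 16): d=(-2,0) inclusive
  edge (2, 16)→(8, 2): d=(6,-14) inclusive
  edge (8, 2)→(4, 16): d=(-4,14) inclusive
    (3,2)@(7, 5): e=[22,4,2] → X
    (4,2)@(9, 5): e=[22,32,-26] → .
    (3,3)@(7, 7): e=[18,16,-6] → .
    (2,4)@(5, 9): e=[14,0,14] → X  [on edge]
    (3,4)@(7, 9): e=[14,28,-14] → .
    (2,5)@(5, 11): e=[10,12,6] → X
    (3,5)@(7, 11): e=[10,40,-22] → .
    (2,6)@(5, 13): e=[6,24,-2] → .
    (1,7)@(3, 15): e=[2,8,18] → X
    (2,7)@(5, 15): e=[2,36,-10] → .
    (1,8)@(3, 17): e=[-2,20,10] → .
  covered (4 px):
    . . . . .
    . . . . .
    . . . X .
    . . . . .
    . . X . .
    . . X . .
    . . . . .
    . X . . .
    . . . . .
    . . . . .
    . . . . .
T3:
  2·area = 54
  edge (0, 18)→(9, 0): d=(9,-18) inclusive
  edge (9, 0)→(2, 20): d=(-7,20) inclusive
  edge (2, 20)→(0, 18): d=(-2,-2) inclusive
    (3,2)@(7, 5): e=[9,5,40] → X
    (4,2)@(9, 5): e=[45,-35,44] → .
    (3,3)@(7, 7): e=[27,-9,36] → .
    (2,4)@(5, 9): e=[9,17,28] → X
    (3,4)@(7, 9): e=[45,-23,32] → .
    (2,5)@(5, 11): e=[27,3,24] → X
    (3,5)@(7, 11): e=[63,-37,28] → .
    (1,6)@(3, 13): e=[9,29,16] → X
    (2,6)@(5, 13): e=[45,-11,20] → .
    (1,7)@(3, 15): e=[27,15,12] → X
    (2,7)@(5, 15): e=[63,-25,16] → .
    (0,8)@(1, 17): e=[9,41,4] → X
    (0,9)@(1, 19): e=[27,27,0] → X  [on edge]
    (1,10)@(3, 21): e=[81,-27,0] → .  [on edge]
  covered (8 px):
    . . . . .
    . . . . .
    . . . X .
    . . . . .
    . . X . .
    . . X . .
    . X . . .
    . X . . .
    X X . . .
    X . . . .
    . . . . .

Z-buffer (winner per pixel, '.' = empty):
  . . . . .
  . . . . .
  . . . 3 .
  . . 0 . .
  . . 3 1 .
  . . 3 1 .
  . 3 1 1 .
  . 3 1 1 .
  3 3 0 1 .
  3 . . 1 .
  . . . 1 .

Final: 3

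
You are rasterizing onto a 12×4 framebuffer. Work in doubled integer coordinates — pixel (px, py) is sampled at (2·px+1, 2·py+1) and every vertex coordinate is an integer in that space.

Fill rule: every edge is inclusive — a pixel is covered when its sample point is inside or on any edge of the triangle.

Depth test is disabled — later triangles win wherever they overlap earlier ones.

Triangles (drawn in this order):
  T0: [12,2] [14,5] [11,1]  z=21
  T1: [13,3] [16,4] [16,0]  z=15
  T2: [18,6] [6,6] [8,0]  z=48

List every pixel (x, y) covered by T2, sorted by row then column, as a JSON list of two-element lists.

T0:
  2·area = 1
  edge (12, 2)→(14, 5): d=(2,3) inclusive
  edge (14, 5)→(11, 1): d=(-3,-4) inclusive
  edge (11, 1)→(12, 2): d=(1,1) inclusive
    (5,0)@(11, 1): e=[1,0,0] → X  [on edge]
    (6,0)@(13, 1): e=[-5,8,-2] → .
    (5,1)@(11, 3): e=[5,-6,2] → .
    (6,1)@(13, 3): e=[-1,2,0] → .  [on edge]
    (7,2)@(15, 5): e=[-3,4,0] → .  [on edge]
    (8,3)@(17, 7): e=[-5,6,0] → .  [on edge]
  covered (1 px):
    . . . . . X . . . . . .
    . . . . . . . . . . . .
    . . . . . . . . . . . .
    . . . . . . . . . . . .
T1:
  2·area = 12  (B↔C swapped to make it positive)
  edge (13, 3)→(16, 0): d=(3,-3) inclusive
  edge (16, 0)→(16, 4): d=(0,4) inclusive
  edge (16, 4)→(13, 3): d=(-3,-1) inclusive
    (3,0)@(7, 1): e=[-24,36,0] → .  [on edge]
    (7,0)@(15, 1): e=[0,4,8] → X  [on edge]
    (8,0)@(17, 1): e=[6,-4,10] → .
    (6,1)@(13, 3): e=[0,12,0] → X  [on edge]
    (8,1)@(17, 3): e=[12,-4,4] → .
    (5,2)@(11, 5): e=[0,20,-8] → .  [on edge]
    (6,2)@(13, 5): e=[6,12,-6] → .
    (7,2)@(15, 5): e=[12,4,-4] → .
    (9,2)@(19, 5): e=[24,-12,0] → .  [on edge]
    (4,3)@(9, 7): e=[0,28,-16] → .  [on edge]
  covered (3 px):
    . . . . . . . X . . . .
    . . . . . . X X . . . .
    . . . . . . . . . . . .
    . . . . . . . . . . . .
T2:
  2·area = 72
  edge (18, 6)→(6, 6): d=(-12,0) inclusive
  edge (6, 6)→(8, 0): d=(2,-6) inclusive
  edge (8, 0)→(18, 6): d=(10,6) inclusive
    (4,0)@(9, 1): e=[60,8,4] → X
    (5,0)@(11, 1): e=[60,20,-8] → .
    (3,1)@(7, 3): e=[36,0,36] → X  [on edge]
    (5,1)@(11, 3): e=[36,24,12] → X
    (6,1)@(13, 3): e=[36,36,0] → X  [on edge]
    (7,1)@(15, 3): e=[36,48,-12] → .
    (3,2)@(7, 5): e=[12,4,56] → X
    (7,2)@(15, 5): e=[12,52,8] → X
    (8,2)@(17, 5): e=[12,64,-4] → .
    (3,3)@(7, 7): e=[-12,8,76] → .
    (4,3)@(9, 7): e=[-12,20,64] → .
    (5,3)@(11, 7): e=[-12,32,52] → .
  covered (10 px):
    . . . . X . . . . . . .
    . . . X X X X . . . . .
    . . . X X X X X . . . .
    . . . . . . . . . . . .

Final: [[4,0],[3,1],[4,1],[5,1],[6,1],[3,2],[4,2],[5,2],[6,2],[7,2]]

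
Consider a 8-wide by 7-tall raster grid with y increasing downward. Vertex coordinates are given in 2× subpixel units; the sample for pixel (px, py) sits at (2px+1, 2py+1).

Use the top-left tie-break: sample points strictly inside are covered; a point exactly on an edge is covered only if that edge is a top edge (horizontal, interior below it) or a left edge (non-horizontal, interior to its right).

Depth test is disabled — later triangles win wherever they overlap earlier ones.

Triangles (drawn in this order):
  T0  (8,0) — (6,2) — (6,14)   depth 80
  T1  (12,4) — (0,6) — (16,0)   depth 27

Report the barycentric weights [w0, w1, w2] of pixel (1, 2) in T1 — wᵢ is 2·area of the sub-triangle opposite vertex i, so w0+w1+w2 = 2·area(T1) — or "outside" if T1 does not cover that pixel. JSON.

T0:
  2·area = 24  (B↔C swapped to make it positive)
  edge (8, 0)→(6, 14): d=(-2,14) right/bottom  bias=-1
  edge (6, 14)→(6, 2): d=(0,-12) top-left  bias=+0
  edge (6, 2)→(8, 0): d=(2,-2) top-left  bias=+0
    (3,0)@(7, 1): e=[12,12,0] → X  [on edge]
    (4,0)@(9, 1): e=[-16,36,4] → .
    (2,1)@(5, 3): e=[36,-12,0] → .  [on edge]
    (3,1)@(7, 3): e=[8,12,4] → X
    (4,1)@(9, 3): e=[-20,36,8] → .
    (1,2)@(3, 5): e=[60,-36,0] → .  [on edge]
    (3,2)@(7, 5): e=[4,12,8] → X
    (4,2)@(9, 5): e=[-24,36,12] → .
    (0,3)@(1, 7): e=[84,-60,0] → .  [on edge]
    (3,3)@(7, 7): e=[0,12,12] → .  [on edge]
  covered (3 px):
    . . . X . . . .
    . . . X . . . .
    . . . X . . . .
    . . . . . . . .
    . . . . . . . .
    . . . . . . . .
    . . . . . . . .
T1:
  2·area = 40
  edge (12, 4)→(0, 6): d=(-12,2) right/bottom  bias=-1
  edge (0, 6)→(16, 0): d=(16,-6) top-left  bias=+0
  edge (16, 0)→(12, 4): d=(-4,4) right/bottom  bias=-1
    (7,0)@(15, 1): e=[30,10,0] → .  [on edge]
    (4,1)@(9, 3): e=[18,6,16] → X
    (5,1)@(11, 3): e=[14,18,8] → X
    (6,1)@(13, 3): e=[10,30,0] → .  [on edge]
    (1,2)@(3, 5): e=[6,2,32] → X
    (2,2)@(5, 5): e=[2,14,24] → X
    (3,2)@(7, 5): e=[-2,26,16] → .
    (4,2)@(9, 5): e=[-6,38,8] → .
    (5,2)@(11, 5): e=[-10,50,0] → .  [on edge]
    (1,3)@(3, 7): e=[-18,34,24] → .
    (2,3)@(5, 7): e=[-22,46,16] → .
    (4,3)@(9, 7): e=[-30,70,0] → .  [on edge]
    (3,4)@(7, 9): e=[-50,90,0] → .  [on edge]
    (2,5)@(5, 11): e=[-70,110,0] → .  [on edge]
    (1,6)@(3, 13): e=[-90,130,0] → .  [on edge]
  covered (4 px):
    . . . . . . . .
    . . . . X X . .
    . X X . . . . .
    . . . . . . . .
    . . . . . . . .
    . . . . . . . .
    . . . . . . . .

Final: [2,32,6]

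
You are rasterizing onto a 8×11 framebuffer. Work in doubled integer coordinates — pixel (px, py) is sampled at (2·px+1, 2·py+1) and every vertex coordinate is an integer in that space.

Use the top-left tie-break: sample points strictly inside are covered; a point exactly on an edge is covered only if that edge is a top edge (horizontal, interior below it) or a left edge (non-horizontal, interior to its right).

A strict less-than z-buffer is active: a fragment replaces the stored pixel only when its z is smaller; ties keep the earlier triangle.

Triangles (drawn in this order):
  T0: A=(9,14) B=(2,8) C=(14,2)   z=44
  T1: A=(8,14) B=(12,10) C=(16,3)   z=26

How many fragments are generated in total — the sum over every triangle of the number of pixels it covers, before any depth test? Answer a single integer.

T0:
  2·area = 114
  edge (9, 14)→(2, 8): d=(-7,-6) top-left  bias=+0
  edge (2, 8)→(14, 2): d=(12,-6) top-left  bias=+0
  edge (14, 2)→(9, 14): d=(-5,12) right/bottom  bias=-1
    (6,1)@(13, 3): e=[101,6,7] → █
    (7,1)@(15, 3): e=[113,18,-17] → ·
    (4,2)@(9, 5): e=[63,6,45] → █
    (5,2)@(11, 5): e=[75,18,21] → █
    (6,2)@(13, 5): e=[87,30,-3] → ·
    (2,3)@(5, 7): e=[25,6,83] → █
    (3,3)@(7, 7): e=[37,18,59] → █
    (6,3)@(13, 7): e=[73,54,-13] → ·
    (2,4)@(5, 9): e=[11,30,73] → █
    (6,4)@(13, 9): e=[59,78,-23] → ·
    (2,5)@(5, 11): e=[-3,54,63] → ·
    (3,5)@(7, 11): e=[9,66,39] → █
  covered (14 px):
    · · · · · · · ·
    · · · · · · █ ·
    · · · · █ █ · ·
    · · █ █ █ █ · ·
    · · █ █ █ █ · ·
    · · · █ █ · · ·
    · · · · █ · · ·
    · · · · · · · ·
    · · · · · · · ·
    · · · · · · · ·
    · · · · · · · ·
T1:
  2·area = 12  (B↔C swapped to make it positive)
  edge (8, 14)→(16, 3): d=(8,-11) top-left  bias=+0
  edge (16, 3)→(12, 10): d=(-4,7) right/bottom  bias=-1
  edge (12, 10)→(8, 14): d=(-4,4) right/bottom  bias=-1
    (7,3)@(15, 7): e=[21,-9,0] → ·  [on edge]
    (6,4)@(13, 9): e=[15,-3,0] → ·  [on edge]
    (5,5)@(11, 11): e=[9,3,0] → ·  [on edge]
    (4,6)@(9, 13): e=[3,9,0] → ·  [on edge]
    (3,7)@(7, 15): e=[-3,15,0] → ·  [on edge]
    (2,8)@(5, 17): e=[-9,21,0] → ·  [on edge]
    (1,9)@(3, 19): e=[-15,27,0] → ·  [on edge]
    (0,10)@(1, 21): e=[-21,33,0] → ·  [on edge]
  covered (0 px):
    · · · · · · · ·
    · · · · · · · ·
    · · · · · · · ·
    · · · · · · · ·
    · · · · · · · ·
    · · · · · · · ·
    · · · · · · · ·
    · · · · · · · ·
    · · · · · · · ·
    · · · · · · · ·
    · · · · · · · ·

Result: 14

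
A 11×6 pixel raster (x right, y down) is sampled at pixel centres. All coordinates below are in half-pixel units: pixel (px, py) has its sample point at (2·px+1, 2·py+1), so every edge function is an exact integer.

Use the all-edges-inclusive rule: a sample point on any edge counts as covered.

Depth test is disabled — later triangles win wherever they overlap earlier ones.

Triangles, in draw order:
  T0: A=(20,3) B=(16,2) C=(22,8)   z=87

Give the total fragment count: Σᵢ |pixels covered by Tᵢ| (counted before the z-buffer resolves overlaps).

T0:
  2·area = 18  (B↔C swapped to make it positive)
  edge (20, 3)→(22, 8): d=(2,5) inclusive
  edge (22, 8)→(16, 2): d=(-6,-6) inclusive
  edge (16, 2)→(20, 3): d=(4,1) inclusive
    (7,0)@(15, 1): e=[21,0,-3] → .  [on edge]
    (8,1)@(17, 3): e=[15,0,3] → X  [on edge]
    (9,1)@(19, 3): e=[5,12,1] → X
    (10,1)@(21, 3): e=[-5,24,-1] → .
    (8,2)@(17, 5): e=[19,-12,11] → .
    (9,2)@(19, 5): e=[9,0,9] → X  [on edge]
    (10,2)@(21, 5): e=[-1,12,7] → .
    (9,3)@(19, 7): e=[13,-12,17] → .
    (10,3)@(21, 7): e=[3,0,15] → X  [on edge]
    (10,4)@(21, 9): e=[7,-12,23] → .
  covered (4 px):
    . . . . . . . . . . .
    . . . . . . . . X X .
    . . . . . . . . . X .
    . . . . . . . . . . X
    . . . . . . . . . . .
    . . . . . . . . . . .

Final: 4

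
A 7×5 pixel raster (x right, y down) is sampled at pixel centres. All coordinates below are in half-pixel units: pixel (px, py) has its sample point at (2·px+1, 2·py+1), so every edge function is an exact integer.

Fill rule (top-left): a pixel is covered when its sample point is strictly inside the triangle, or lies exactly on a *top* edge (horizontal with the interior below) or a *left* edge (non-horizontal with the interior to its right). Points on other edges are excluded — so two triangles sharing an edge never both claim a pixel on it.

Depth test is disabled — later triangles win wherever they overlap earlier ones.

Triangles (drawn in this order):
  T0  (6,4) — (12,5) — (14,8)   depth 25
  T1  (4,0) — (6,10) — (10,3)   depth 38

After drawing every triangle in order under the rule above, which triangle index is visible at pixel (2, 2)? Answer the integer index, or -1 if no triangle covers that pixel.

T0:
  2·area = 16
  edge (6, 4)→(12, 5): d=(6,1) right/bottom  bias=-1
  edge (12, 5)→(14, 8): d=(2,3) right/bottom  bias=-1
  edge (14, 8)→(6, 4): d=(-8,-4) top-left  bias=+0
    (4,2)@(9, 5): e=[3,9,4] → X
    (5,2)@(11, 5): e=[1,3,12] → X
    (6,2)@(13, 5): e=[-1,-3,20] → .
    (4,3)@(9, 7): e=[15,13,-12] → .
    (5,3)@(11, 7): e=[13,7,-4] → .
    (6,3)@(13, 7): e=[11,1,4] → X
    (6,4)@(13, 9): e=[23,5,-12] → .
  covered (3 px):
    . . . . . . .
    . . . . . . .
    . . . . X X .
    . . . . . . X
    . . . . . . .
T1:
  2·area = 54  (B↔C swapped to make it positive)
  edge (4, 0)→(10, 3): d=(6,3) right/bottom  bias=-1
  edge (10, 3)→(6, 10): d=(-4,7) right/bottom  bias=-1
  edge (6, 10)→(4, 0): d=(-2,-10) top-left  bias=+0
    (2,0)@(5, 1): e=[3,43,8] → X
    (3,0)@(7, 1): e=[-3,29,28] → .
    (2,1)@(5, 3): e=[15,35,4] → X
    (3,1)@(7, 3): e=[9,21,24] → X
    (4,1)@(9, 3): e=[3,7,44] → X
    (5,1)@(11, 3): e=[-3,-7,64] → .
    (2,2)@(5, 5): e=[27,27,0] → X  [on edge]
    (4,2)@(9, 5): e=[15,-1,40] → .
    (2,3)@(5, 7): e=[39,19,-4] → .
    (3,3)@(7, 7): e=[33,5,16] → X
    (4,3)@(9, 7): e=[27,-9,36] → .
    (3,4)@(7, 9): e=[45,-3,12] → .
  covered (7 px):
    . . X . . . .
    . . X X X . .
    . . X X . . .
    . . . X . . .
    . . . . . . .

Z-buffer (winner per pixel, '.' = empty):
  . . 1 . . . .
  . . 1 1 1 . .
  . . 1 1 0 0 .
  . . . 1 . . 0
  . . . . . . .

Answer: 1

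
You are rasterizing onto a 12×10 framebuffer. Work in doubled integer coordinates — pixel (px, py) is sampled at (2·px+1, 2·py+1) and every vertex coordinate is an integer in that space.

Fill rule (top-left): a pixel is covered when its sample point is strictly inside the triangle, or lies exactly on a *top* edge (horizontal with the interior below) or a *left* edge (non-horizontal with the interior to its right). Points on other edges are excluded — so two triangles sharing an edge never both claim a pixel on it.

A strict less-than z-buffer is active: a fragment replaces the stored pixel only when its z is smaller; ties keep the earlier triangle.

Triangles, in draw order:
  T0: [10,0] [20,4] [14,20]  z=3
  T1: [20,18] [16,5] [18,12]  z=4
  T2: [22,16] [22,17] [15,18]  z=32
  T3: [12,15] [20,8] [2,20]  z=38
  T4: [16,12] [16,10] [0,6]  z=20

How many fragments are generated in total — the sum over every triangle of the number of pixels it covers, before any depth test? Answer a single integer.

T0:
  2·area = 184
  edge (10, 0)→(20, 4): d=(10,4) right/bottom  bias=-1
  edge (20, 4)→(14, 20): d=(-6,16) right/bottom  bias=-1
  edge (14, 20)→(10, 0): d=(-4,-20) top-left  bias=+0
    (5,0)@(11, 1): e=[6,162,16] → #
    (6,0)@(13, 1): e=[-2,130,56] → ·
    (5,1)@(11, 3): e=[26,150,8] → #
    (6,1)@(13, 3): e=[18,118,48] → #
    (7,1)@(15, 3): e=[10,86,88] → #
    (8,1)@(17, 3): e=[2,54,128] → #
    (9,1)@(19, 3): e=[-6,22,168] → ·
    (5,2)@(11, 5): e=[46,138,0] → #  [on edge]
    (9,2)@(19, 5): e=[14,10,160] → #
    (10,2)@(21, 5): e=[6,-22,200] → ·
    (5,3)@(11, 7): e=[66,126,-8] → ·
    (6,3)@(13, 7): e=[58,94,32] → #
    (6,7)@(13, 15): e=[138,46,0] → #  [on edge]
  covered (24 px):
    · · · · · # · · · · · ·
    · · · · · # # # # · · ·
    · · · · · # # # # # · ·
    · · · · · · # # # · · ·
    · · · · · · # # # · · ·
    · · · · · · # # # · · ·
    · · · · · · # # · · · ·
    · · · · · · # # · · · ·
    · · · · · · · # · · · ·
    · · · · · · · · · · · ·
T1:
  2·area = 2  (B↔C swapped to make it positive)
  edge (20, 18)→(18, 12): d=(-2,-6) top-left  bias=+0
  edge (18, 12)→(16, 5): d=(-2,-7) top-left  bias=+0
  edge (16, 5)→(20, 18): d=(4,13) right/bottom  bias=-1
    (7,1)@(15, 3): e=[0,-3,5] → ·  [on edge]
    (8,4)@(17, 9): e=[0,-1,3] → ·  [on edge]
    (9,7)@(19, 15): e=[0,1,1] → #  [on edge]
    (10,7)@(21, 15): e=[12,15,-25] → ·
    (9,8)@(19, 17): e=[-4,-3,9] → ·
  covered (1 px):
    · · · · · · · · · · · ·
    · · · · · · · · · · · ·
    · · · · · · · · · · · ·
    · · · · · · · · · · · ·
    · · · · · · · · · · · ·
    · · · · · · · · · · · ·
    · · · · · · · · · · · ·
    · · · · · · · · · # · ·
    · · · · · · · · · · · ·
    · · · · · · · · · · · ·
T2:
  2·area = 7
  edge (22, 16)→(22, 17): d=(0,1) right/bottom  bias=-1
  edge (22, 17)→(15, 18): d=(-7,1) right/bottom  bias=-1
  edge (15, 18)→(22, 16): d=(7,-2) top-left  bias=+0
    (9,8)@(19, 17): e=[3,3,1] → #
    (10,8)@(21, 17): e=[1,1,5] → #
    (11,8)@(23, 17): e=[-1,-1,9] → ·
    (9,9)@(19, 19): e=[3,-11,15] → ·
    (10,9)@(21, 19): e=[1,-13,19] → ·
  covered (2 px):
    · · · · · · · · · · · ·
    · · · · · · · · · · · ·
    · · · · · · · · · · · ·
    · · · · · · · · · · · ·
    · · · · · · · · · · · ·
    · · · · · · · · · · · ·
    · · · · · · · · · · · ·
    · · · · · · · · · · · ·
    · · · · · · · · · # # ·
    · · · · · · · · · · · ·
T3:
  2·area = 30  (B↔C swapped to make it positive)
  edge (12, 15)→(2, 20): d=(-10,5) right/bottom  bias=-1
  edge (2, 20)→(20, 8): d=(18,-12) top-left  bias=+0
  edge (20, 8)→(12, 15): d=(-8,7) right/bottom  bias=-1
    (6,6)@(13, 13): e=[15,6,9] → #
    (7,6)@(15, 13): e=[5,30,-5] → ·
    (5,7)@(11, 15): e=[5,18,7] → #
    (6,7)@(13, 15): e=[-5,42,-7] → ·
    (3,8)@(7, 17): e=[5,6,19] → #
    (4,8)@(9, 17): e=[-5,30,5] → ·
    (5,8)@(11, 17): e=[-15,54,-9] → ·
    (3,9)@(7, 19): e=[-15,42,3] → ·
  covered (3 px):
    · · · · · · · · · · · ·
    · · · · · · · · · · · ·
    · · · · · · · · · · · ·
    · · · · · · · · · · · ·
    · · · · · · · · · · · ·
    · · · · · · · · · · · ·
    · · · · · · # · · · · ·
    · · · · · # · · · · · ·
    · · · # · · · · · · · ·
    · · · · · · · · · · · ·
T4:
  2·area = 32  (B↔C swapped to make it positive)
  edge (16, 12)→(0, 6): d=(-16,-6) top-left  bias=+0
  edge (0, 6)→(16, 10): d=(16,4) right/bottom  bias=-1
  edge (16, 10)→(16, 12): d=(0,2) right/bottom  bias=-1
    (1,3)@(3, 7): e=[2,4,26] → #
    (2,3)@(5, 7): e=[14,-4,22] → ·
    (1,4)@(3, 9): e=[-30,36,26] → ·
    (4,4)@(9, 9): e=[6,12,14] → #
    (5,4)@(11, 9): e=[18,4,10] → #
    (6,4)@(13, 9): e=[30,-4,6] → ·
    (4,5)@(9, 11): e=[-26,44,14] → ·
    (5,5)@(11, 11): e=[-14,36,10] → ·
    (7,5)@(15, 11): e=[10,20,2] → #
    (8,5)@(17, 11): e=[22,12,-2] → ·
    (7,6)@(15, 13): e=[-22,52,2] → ·
  covered (4 px):
    · · · · · · · · · · · ·
    · · · · · · · · · · · ·
    · · · · · · · · · · · ·
    · # · · · · · · · · · ·
    · · · · # # · · · · · ·
    · · · · · · · # · · · ·
    · · · · · · · · · · · ·
    · · · · · · · · · · · ·
    · · · · · · · · · · · ·
    · · · · · · · · · · · ·

Result: 34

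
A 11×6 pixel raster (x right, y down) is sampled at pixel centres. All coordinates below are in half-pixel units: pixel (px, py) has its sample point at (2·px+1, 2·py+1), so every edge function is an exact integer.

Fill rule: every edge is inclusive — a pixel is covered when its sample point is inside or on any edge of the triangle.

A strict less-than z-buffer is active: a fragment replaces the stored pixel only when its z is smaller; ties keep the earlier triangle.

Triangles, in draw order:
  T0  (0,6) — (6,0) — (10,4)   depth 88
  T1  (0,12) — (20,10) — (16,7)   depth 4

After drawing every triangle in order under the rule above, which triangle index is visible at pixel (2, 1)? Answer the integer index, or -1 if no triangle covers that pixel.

T0:
  2·area = 48
  edge (0, 6)→(6, 0): d=(6,-6) inclusive
  edge (6, 0)→(10, 4): d=(4,4) inclusive
  edge (10, 4)→(0, 6): d=(-10,2) inclusive
    (2,0)@(5, 1): e=[0,8,40] → #  [on edge]
    (3,0)@(7, 1): e=[12,0,36] → #  [on edge]
    (4,0)@(9, 1): e=[24,-8,32] → ·
    (1,1)@(3, 3): e=[0,24,24] → #  [on edge]
    (4,1)@(9, 3): e=[36,0,12] → #  [on edge]
    (5,1)@(11, 3): e=[48,-8,8] → ·
    (7,1)@(15, 3): e=[72,-24,0] → ·  [on edge]
    (0,2)@(1, 5): e=[0,40,8] → #  [on edge]
    (2,2)@(5, 5): e=[24,24,0] → #  [on edge]
    (3,2)@(7, 5): e=[36,16,-4] → ·
    (4,2)@(9, 5): e=[48,8,-8] → ·
    (5,2)@(11, 5): e=[60,0,-12] → ·  [on edge]
    (6,3)@(13, 7): e=[84,0,-36] → ·  [on edge]
    (7,4)@(15, 9): e=[108,0,-60] → ·  [on edge]
    (8,5)@(17, 11): e=[132,0,-84] → ·  [on edge]
  covered (9 px):
    · · # # · · · · · · ·
    · # # # # · · · · · ·
    # # # · · · · · · · ·
    · · · · · · · · · · ·
    · · · · · · · · · · ·
    · · · · · · · · · · ·
T1:
  2·area = 68  (B↔C swapped to make it positive)
  edge (0, 12)→(16, 7): d=(16,-5) inclusive
  edge (16, 7)→(20, 10): d=(4,3) inclusive
  edge (20, 10)→(0, 12): d=(-20,2) inclusive
    (5,4)@(11, 9): e=[7,23,38] → #
    (6,4)@(13, 9): e=[17,17,34] → #
    (7,4)@(15, 9): e=[27,11,30] → #
    (8,4)@(17, 9): e=[37,5,26] → #
    (9,4)@(19, 9): e=[47,-1,22] → ·
    (2,5)@(5, 11): e=[9,49,10] → #
    (3,5)@(7, 11): e=[19,43,6] → #
    (4,5)@(9, 11): e=[29,37,2] → #
    (5,5)@(11, 11): e=[39,31,-2] → ·
    (6,5)@(13, 11): e=[49,25,-6] → ·
    (7,5)@(15, 11): e=[59,19,-10] → ·
    (8,5)@(17, 11): e=[69,13,-14] → ·
  covered (7 px):
    · · · · · · · · · · ·
    · · · · · · · · · · ·
    · · · · · · · · · · ·
    · · · · · · · · · · ·
    · · · · · # # # # · ·
    · · # # # · · · · · ·

Z-buffer (winner per pixel, '.' = empty):
  . . 0 0 . . . . . . .
  . 0 0 0 0 . . . . . .
  0 0 0 . . . . . . . .
  . . . . . . . . . . .
  . . . . . 1 1 1 1 . .
  . . 1 1 1 . . . . . .

Final: 0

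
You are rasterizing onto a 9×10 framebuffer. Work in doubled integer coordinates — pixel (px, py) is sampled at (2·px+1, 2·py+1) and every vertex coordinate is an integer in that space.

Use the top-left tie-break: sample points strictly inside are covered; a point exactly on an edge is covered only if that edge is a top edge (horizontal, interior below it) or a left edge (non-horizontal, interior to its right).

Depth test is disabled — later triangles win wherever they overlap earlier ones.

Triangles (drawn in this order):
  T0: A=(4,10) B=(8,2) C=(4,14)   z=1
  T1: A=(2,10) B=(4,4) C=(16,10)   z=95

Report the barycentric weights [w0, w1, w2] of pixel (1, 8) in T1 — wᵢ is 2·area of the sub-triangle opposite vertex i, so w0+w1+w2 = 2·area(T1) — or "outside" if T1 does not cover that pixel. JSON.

T0:
  2·area = 16
  edge (4, 10)→(8, 2): d=(4,-8) top-left  bias=+0
  edge (8, 2)→(4, 14): d=(-4,12) right/bottom  bias=-1
  edge (4, 14)→(4, 10): d=(0,-4) top-left  bias=+0
    (3,2)@(7, 5): e=[4,0,12] → .  [on edge]
    (2,4)@(5, 9): e=[4,8,4] → X
    (3,4)@(7, 9): e=[20,-16,12] → .
    (2,5)@(5, 11): e=[12,0,4] → .  [on edge]
    (1,8)@(3, 17): e=[20,0,-4] → .  [on edge]
  covered (1 px):
    . . . . . . . . .
    . . . . . . . . .
    . . . . . . . . .
    . . . . . . . . .
    . . X . . . . . .
    . . . . . . . . .
    . . . . . . . . .
    . . . . . . . . .
    . . . . . . . . .
    . . . . . . . . .
T1:
  2·area = 84
  edge (2, 10)→(4, 4): d=(2,-6) top-left  bias=+0
  edge (4, 4)→(16, 10): d=(12,6) right/bottom  bias=-1
  edge (16, 10)→(2, 10): d=(-14,0) right/bottom  bias=-1
    (2,0)@(5, 1): e=[0,-42,126] → .  [on edge]
    (2,2)@(5, 5): e=[8,6,70] → X
    (3,2)@(7, 5): e=[20,-6,70] → .
    (1,3)@(3, 7): e=[0,42,42] → X  [on edge]
    (3,3)@(7, 7): e=[24,18,42] → X
    (4,3)@(9, 7): e=[36,6,42] → X
    (5,3)@(11, 7): e=[48,-6,42] → .
    (1,4)@(3, 9): e=[4,66,14] → X
    (5,4)@(11, 9): e=[52,18,14] → X
    (6,4)@(13, 9): e=[64,6,14] → X
    (7,4)@(15, 9): e=[76,-6,14] → .
    (1,5)@(3, 11): e=[8,90,-14] → .
    (0,6)@(1, 13): e=[0,126,-42] → .  [on edge]
  covered (11 px):
    . . . . . . . . .
    . . . . . . . . .
    . . X . . . . . .
    . X X X X . . . .
    . X X X X X X . .
    . . . . . . . . .
    . . . . . . . . .
    . . . . . . . . .
    . . . . . . . . .
    . . . . . . . . .

Result: "outside"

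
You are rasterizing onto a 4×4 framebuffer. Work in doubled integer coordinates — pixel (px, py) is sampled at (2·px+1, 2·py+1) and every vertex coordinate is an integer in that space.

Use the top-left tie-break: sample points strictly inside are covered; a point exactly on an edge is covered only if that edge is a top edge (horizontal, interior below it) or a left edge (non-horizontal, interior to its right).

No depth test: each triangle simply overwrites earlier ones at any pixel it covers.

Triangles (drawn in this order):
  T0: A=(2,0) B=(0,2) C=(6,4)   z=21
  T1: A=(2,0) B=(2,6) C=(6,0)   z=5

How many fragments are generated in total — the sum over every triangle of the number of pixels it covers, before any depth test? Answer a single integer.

T0:
  2·area = 16  (B↔C swapped to make it positive)
  edge (2, 0)→(6, 4): d=(4,4) right/bottom  bias=-1
  edge (6, 4)→(0, 2): d=(-6,-2) top-left  bias=+0
  edge (0, 2)→(2, 0): d=(2,-2) top-left  bias=+0
    (0,0)@(1, 1): e=[8,8,0] → X  [on edge]
    (1,0)@(3, 1): e=[0,12,4] → .  [on edge]
    (0,1)@(1, 3): e=[16,-4,4] → .
    (1,1)@(3, 3): e=[8,0,8] → X  [on edge]
    (2,1)@(5, 3): e=[0,4,12] → .  [on edge]
    (1,2)@(3, 5): e=[16,-12,12] → .
    (3,2)@(7, 5): e=[0,-4,20] → .  [on edge]
  covered (2 px):
    X . . .
    . X . .
    . . . .
    . . . .
T1:
  2·area = 24  (B↔C swapped to make it positive)
  edge (2, 0)→(6, 0): d=(4,0) top-left  bias=+0
  edge (6, 0)→(2, 6): d=(-4,6) right/bottom  bias=-1
  edge (2, 6)→(2, 0): d=(0,-6) top-left  bias=+0
    (1,0)@(3, 1): e=[4,14,6] → X
    (2,0)@(5, 1): e=[4,2,18] → X
    (3,0)@(7, 1): e=[4,-10,30] → .
    (1,1)@(3, 3): e=[12,6,6] → X
    (2,1)@(5, 3): e=[12,-6,18] → .
    (1,2)@(3, 5): e=[20,-2,6] → .
  covered (3 px):
    . X X .
    . X . .
    . . . .
    . . . .

Result: 5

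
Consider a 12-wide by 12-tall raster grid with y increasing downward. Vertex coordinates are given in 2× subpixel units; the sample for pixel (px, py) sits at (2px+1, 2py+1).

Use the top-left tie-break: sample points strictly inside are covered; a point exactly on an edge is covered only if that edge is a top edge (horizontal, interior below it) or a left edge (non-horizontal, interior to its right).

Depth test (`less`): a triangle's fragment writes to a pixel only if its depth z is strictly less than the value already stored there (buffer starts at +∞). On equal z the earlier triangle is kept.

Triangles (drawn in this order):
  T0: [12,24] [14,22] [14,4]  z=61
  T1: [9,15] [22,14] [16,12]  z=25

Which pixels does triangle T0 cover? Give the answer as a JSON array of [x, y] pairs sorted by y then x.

T0:
  2·area = 36  (B↔C swapped to make it positive)
  edge (12, 24)→(14, 4): d=(2,-20) top-left  bias=+0
  edge (14, 4)→(14, 22): d=(0,18) right/bottom  bias=-1
  edge (14, 22)→(12, 24): d=(-2,2) right/bottom  bias=-1
    (11,6)@(23, 13): e=[198,-162,0] → ·  [on edge]
    (6,7)@(13, 15): e=[2,18,16] → █
    (7,7)@(15, 15): e=[42,-18,12] → ·
    (10,7)@(21, 15): e=[162,-126,0] → ·  [on edge]
    (6,8)@(13, 17): e=[6,18,12] → █
    (7,8)@(15, 17): e=[46,-18,8] → ·
    (9,8)@(19, 17): e=[126,-90,0] → ·  [on edge]
    (6,9)@(13, 19): e=[10,18,8] → █
    (7,9)@(15, 19): e=[50,-18,4] → ·
    (8,9)@(17, 19): e=[90,-54,0] → ·  [on edge]
    (6,10)@(13, 21): e=[14,18,4] → █
    (7,10)@(15, 21): e=[54,-18,0] → ·  [on edge]
    (6,11)@(13, 23): e=[18,18,0] → ·  [on edge]
  covered (4 px):
    · · · · · · · · · · · ·
    · · · · · · · · · · · ·
    · · · · · · · · · · · ·
    · · · · · · · · · · · ·
    · · · · · · · · · · · ·
    · · · · · · · · · · · ·
    · · · · · · · · · · · ·
    · · · · · · █ · · · · ·
    · · · · · · █ · · · · ·
    · · · · · · █ · · · · ·
    · · · · · · █ · · · · ·
    · · · · · · · · · · · ·
T1:
  2·area = 32  (B↔C swapped to make it positive)
  edge (9, 15)→(16, 12): d=(7,-3) top-left  bias=+0
  edge (16, 12)→(22, 14): d=(6,2) right/bottom  bias=-1
  edge (22, 14)→(9, 15): d=(-13,1) right/bottom  bias=-1
    (0,3)@(1, 7): e=[-80,0,112] → ·  [on edge]
    (3,4)@(7, 9): e=[-48,0,80] → ·  [on edge]
    (11,4)@(23, 9): e=[0,-32,64] → ·  [on edge]
    (6,5)@(13, 11): e=[-16,0,48] → ·  [on edge]
    (7,6)@(15, 13): e=[4,8,20] → █
    (8,6)@(17, 13): e=[10,4,18] → █
    (9,6)@(19, 13): e=[16,0,16] → ·  [on edge]
    (4,7)@(9, 15): e=[0,32,0] → ·  [on edge]
    (7,7)@(15, 15): e=[18,20,-6] → ·
    (8,7)@(17, 15): e=[24,16,-8] → ·
  covered (2 px):
    · · · · · · · · · · · ·
    · · · · · · · · · · · ·
    · · · · · · · · · · · ·
    · · · · · · · · · · · ·
    · · · · · · · · · · · ·
    · · · · · · · · · · · ·
    · · · · · · · █ █ · · ·
    · · · · · · · · · · · ·
    · · · · · · · · · · · ·
    · · · · · · · · · · · ·
    · · · · · · · · · · · ·
    · · · · · · · · · · · ·

Answer: [[6,7],[6,8],[6,9],[6,10]]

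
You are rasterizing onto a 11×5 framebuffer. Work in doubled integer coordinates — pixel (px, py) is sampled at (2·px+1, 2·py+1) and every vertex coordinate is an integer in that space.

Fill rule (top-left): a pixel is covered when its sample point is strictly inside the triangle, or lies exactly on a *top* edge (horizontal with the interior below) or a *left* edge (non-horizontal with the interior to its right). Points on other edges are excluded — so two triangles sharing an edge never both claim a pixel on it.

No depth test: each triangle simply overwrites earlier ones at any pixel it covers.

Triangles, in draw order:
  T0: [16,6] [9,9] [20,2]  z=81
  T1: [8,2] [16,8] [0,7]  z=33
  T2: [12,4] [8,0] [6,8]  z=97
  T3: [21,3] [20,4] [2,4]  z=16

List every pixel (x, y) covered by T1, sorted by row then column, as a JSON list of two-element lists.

T0:
  2·area = 16
  edge (16, 6)→(9, 9): d=(-7,3) right/bottom  bias=-1
  edge (9, 9)→(20, 2): d=(11,-7) top-left  bias=+0
  edge (20, 2)→(16, 6): d=(-4,4) right/bottom  bias=-1
    (10,0)@(21, 1): e=[20,-4,0] → .  [on edge]
    (9,1)@(19, 3): e=[12,4,0] → .  [on edge]
    (8,2)@(17, 5): e=[4,12,0] → .  [on edge]
    (6,3)@(13, 7): e=[2,6,8] → X
    (7,3)@(15, 7): e=[-4,20,0] → .  [on edge]
    (4,4)@(9, 9): e=[0,0,16] → .  [on edge]
    (6,4)@(13, 9): e=[-12,28,0] → .  [on edge]
  covered (1 px):
    . . . . . . . . . . .
    . . . . . . . . . . .
    . . . . . . . . . . .
    . . . . . . X . . . .
    . . . . . . . . . . .
T1:
  2·area = 88
  edge (8, 2)→(16, 8): d=(8,6) right/bottom  bias=-1
  edge (16, 8)→(0, 7): d=(-16,-1) top-left  bias=+0
  edge (0, 7)→(8, 2): d=(8,-5) top-left  bias=+0
    (3,1)@(7, 3): e=[14,71,3] → X
    (4,1)@(9, 3): e=[2,73,13] → X
    (5,1)@(11, 3): e=[-10,75,23] → .
    (2,2)@(5, 5): e=[42,37,9] → X
    (5,2)@(11, 5): e=[6,43,39] → X
    (6,2)@(13, 5): e=[-6,45,49] → .
    (0,3)@(1, 7): e=[82,1,5] → X
    (1,3)@(3, 7): e=[70,3,15] → X
    (6,3)@(13, 7): e=[10,13,65] → X
    (7,3)@(15, 7): e=[-2,15,75] → .
    (0,4)@(1, 9): e=[98,-31,21] → .
    (1,4)@(3, 9): e=[86,-29,31] → .
  covered (13 px):
    . . . . . . . . . . .
    . . . X X . . . . . .
    . . X X X X . . . . .
    X X X X X X X . . . .
    . . . . . . . . . . .
T2:
  2·area = 40  (B↔C swapped to make it positive)
  edge (12, 4)→(6, 8): d=(-6,4) right/bottom  bias=-1
  edge (6, 8)→(8, 0): d=(2,-8) top-left  bias=+0
  edge (8, 0)→(12, 4): d=(4,4) right/bottom  bias=-1
    (4,0)@(9, 1): e=[30,10,0] → .  [on edge]
    (4,1)@(9, 3): e=[18,14,8] → X
    (5,1)@(11, 3): e=[10,30,0] → .  [on edge]
    (3,2)@(7, 5): e=[14,2,24] → X
    (5,2)@(11, 5): e=[-2,34,8] → .
    (6,2)@(13, 5): e=[-10,50,0] → .  [on edge]
    (3,3)@(7, 7): e=[2,6,32] → X
    (4,3)@(9, 7): e=[-6,22,24] → .
    (7,3)@(15, 7): e=[-30,70,0] → .  [on edge]
    (3,4)@(7, 9): e=[-10,10,40] → .
    (8,4)@(17, 9): e=[-50,90,0] → .  [on edge]
  covered (4 px):
    . . . . . . . . . . .
    . . . . X . . . . . .
    . . . X X . . . . . .
    . . . X . . . . . . .
    . . . . . . . . . . .
T3:
  2·area = 18
  edge (21, 3)→(20, 4): d=(-1,1) right/bottom  bias=-1
  edge (20, 4)→(2, 4): d=(-18,0) right/bottom  bias=-1
  edge (2, 4)→(21, 3): d=(19,-1) top-left  bias=+0
    (10,1)@(21, 3): e=[0,18,0] → .  [on edge]
    (9,2)@(19, 5): e=[0,-18,36] → .  [on edge]
    (8,3)@(17, 7): e=[0,-54,72] → .  [on edge]
    (7,4)@(15, 9): e=[0,-90,108] → .  [on edge]
  covered (0 px):
    . . . . . . . . . . .
    . . . . . . . . . . .
    . . . . . . . . . . .
    . . . . . . . . . . .
    . . . . . . . . . . .

Answer: [[3,1],[4,1],[2,2],[3,2],[4,2],[5,2],[0,3],[1,3],[2,3],[3,3],[4,3],[5,3],[6,3]]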